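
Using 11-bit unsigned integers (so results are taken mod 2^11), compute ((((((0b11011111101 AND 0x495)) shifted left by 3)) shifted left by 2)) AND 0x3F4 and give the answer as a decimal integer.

672

0b11011111101 = 11011111101
0x495 = 10010010101
→ AND → 10010010101 = 1173
→ shifted left by 3 (mod 2^11) → 10010101000 = 1192
→ shifted left by 2 (mod 2^11) → 01010100000 = 672
0x3F4 = 01111110100
→ AND → 01010100000 = 672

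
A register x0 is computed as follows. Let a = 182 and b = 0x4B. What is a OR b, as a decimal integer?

255

182 = 10110110
0x4B = 01001011
 OR → 11111111 = 255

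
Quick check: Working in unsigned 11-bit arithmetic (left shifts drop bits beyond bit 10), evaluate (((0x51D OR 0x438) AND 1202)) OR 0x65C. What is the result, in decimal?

1660

0x51D = 10100011101
0x438 = 10000111000
→ OR → 10100111101 = 1341
1202 = 10010110010
→ AND → 10000110000 = 1072
0x65C = 11001011100
→ OR → 11001111100 = 1660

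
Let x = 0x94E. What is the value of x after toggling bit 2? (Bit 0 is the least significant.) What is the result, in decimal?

2378

x = 00100101001110
bit 2 is currently 1; toggle it via x ^ (1 << 2) = x ^ 4
→ 00100101001010 = 2378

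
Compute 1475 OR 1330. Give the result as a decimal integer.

1475 = 10111000011
1330 = 10100110010
 OR → 10111110011 = 1523

1523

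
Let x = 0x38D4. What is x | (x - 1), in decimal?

14551

x = 11100011010100 = 14548
x - 1 = 11100011010011
OR    = 11100011010111 = 14551
(x | (x - 1) sets all bits below the lowest set bit.)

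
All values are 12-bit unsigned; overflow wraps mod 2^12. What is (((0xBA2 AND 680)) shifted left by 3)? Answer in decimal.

0xBA2 = 101110100010
680 = 001010101000
→ AND → 001010100000 = 672
→ shifted left by 3 (mod 2^12) → 010100000000 = 1280

1280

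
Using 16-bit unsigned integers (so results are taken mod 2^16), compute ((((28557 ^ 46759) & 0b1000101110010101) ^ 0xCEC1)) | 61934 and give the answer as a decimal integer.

63471

28557 = 0110111110001101
46759 = 1011011010100111
→ ^ → 1101100100101010 = 55594
0b1000101110010101 = 1000101110010101
→ & → 1000100100000000 = 35072
0xCEC1 = 1100111011000001
→ ^ → 0100011111000001 = 18369
61934 = 1111000111101110
→ | → 1111011111101111 = 63471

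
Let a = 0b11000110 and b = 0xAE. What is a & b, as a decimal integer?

a = 11000110
0xAE = 10101110
AND → 10000110 = 134

134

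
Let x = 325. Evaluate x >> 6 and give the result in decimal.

5

325 = 101000101
shift right by 6 → 000000101 = 5
(equivalently, floor(325 / 64))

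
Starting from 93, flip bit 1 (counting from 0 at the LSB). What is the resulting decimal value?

95

x = 001011101
bit 1 is currently 0; toggle it via x ^ (1 << 1) = x ^ 2
→ 001011111 = 95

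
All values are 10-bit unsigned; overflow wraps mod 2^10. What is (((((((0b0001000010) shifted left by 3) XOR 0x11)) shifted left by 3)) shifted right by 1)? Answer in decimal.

4

0b0001000010 = 0001000010
→ shifted left by 3 (mod 2^10) → 1000010000 = 528
0x11 = 0000010001
→ XOR → 1000000001 = 513
→ shifted left by 3 (mod 2^10) → 0000001000 = 8
→ shifted right by 1 → 0000000100 = 4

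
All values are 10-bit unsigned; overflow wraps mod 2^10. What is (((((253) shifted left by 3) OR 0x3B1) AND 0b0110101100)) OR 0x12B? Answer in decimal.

253 = 0011111101
→ shifted left by 3 (mod 2^10) → 1111101000 = 1000
0x3B1 = 1110110001
→ OR → 1111111001 = 1017
0b0110101100 = 0110101100
→ AND → 0110101000 = 424
0x12B = 0100101011
→ OR → 0110101011 = 427

427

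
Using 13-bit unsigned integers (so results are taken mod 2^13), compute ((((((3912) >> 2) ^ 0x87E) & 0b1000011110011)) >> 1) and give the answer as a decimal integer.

80

3912 = 0111101001000
→ >> 2 → 0001111010010 = 978
0x87E = 0100001111110
→ ^ → 0101110101100 = 2988
0b1000011110011 = 1000011110011
→ & → 0000010100000 = 160
→ >> 1 → 0000001010000 = 80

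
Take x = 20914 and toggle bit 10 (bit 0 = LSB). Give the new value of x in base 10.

x = 101000110110010
bit 10 is currently 0; toggle it via x ^ (1 << 10) = x ^ 1024
→ 101010110110010 = 21938

21938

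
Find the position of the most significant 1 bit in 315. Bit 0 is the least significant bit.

315 = 100111011
The topmost 1 is at position 8 (since 2^8 = 256 ≤ 315 < 512).

8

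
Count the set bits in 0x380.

0x380 = 1110000000
Count the 1s: 1 + 1 + 1 = 3

3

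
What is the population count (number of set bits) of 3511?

3511 = 110110110111
Count the 1s: 1 + 1 + 1 + 1 + 1 + 1 + 1 + 1 + 1 = 9

9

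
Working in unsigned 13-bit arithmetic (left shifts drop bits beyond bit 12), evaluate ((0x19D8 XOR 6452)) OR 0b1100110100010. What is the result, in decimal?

0x19D8 = 1100111011000
6452 = 1100100110100
→ XOR → 0000011101100 = 236
0b1100110100010 = 1100110100010
→ OR → 1100111101110 = 6638

6638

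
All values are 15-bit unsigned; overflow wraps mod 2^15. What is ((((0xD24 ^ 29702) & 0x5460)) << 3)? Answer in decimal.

256

0xD24 = 000110100100100
29702 = 111010000000110
→ ^ → 111100100100010 = 31010
0x5460 = 101010001100000
→ & → 101000000100000 = 20512
→ << 3 (mod 2^15) → 000000100000000 = 256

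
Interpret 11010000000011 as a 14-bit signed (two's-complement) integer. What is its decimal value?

pattern = 11010000000011 (MSB is 1 ⇒ negative)
Invert: 00101111111100, add 1 → 00101111111101 = 3069, so the value is -3069.
(Equivalently: 13315 - 2^14 = 13315 - 16384 = -3069.)

-3069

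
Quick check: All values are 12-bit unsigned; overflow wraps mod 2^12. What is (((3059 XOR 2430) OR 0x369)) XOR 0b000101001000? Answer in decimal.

677

3059 = 101111110011
2430 = 100101111110
→ XOR → 001010001101 = 653
0x369 = 001101101001
→ OR → 001111101101 = 1005
0b000101001000 = 000101001000
→ XOR → 001010100101 = 677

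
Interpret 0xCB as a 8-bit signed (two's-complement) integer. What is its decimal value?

-53

pattern = 11001011 (MSB is 1 ⇒ negative)
Invert: 00110100, add 1 → 00110101 = 53, so the value is -53.
(Equivalently: 203 - 2^8 = 203 - 256 = -53.)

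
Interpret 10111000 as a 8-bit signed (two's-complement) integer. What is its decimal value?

pattern = 10111000 (MSB is 1 ⇒ negative)
Invert: 01000111, add 1 → 01001000 = 72, so the value is -72.
(Equivalently: 184 - 2^8 = 184 - 256 = -72.)

-72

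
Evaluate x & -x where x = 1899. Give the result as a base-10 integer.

x = 11101101011 = 1899
-x (two's complement) = …00010010101
AND   = 00000000001 = 1
(x & -x isolates the lowest set bit of x.)

1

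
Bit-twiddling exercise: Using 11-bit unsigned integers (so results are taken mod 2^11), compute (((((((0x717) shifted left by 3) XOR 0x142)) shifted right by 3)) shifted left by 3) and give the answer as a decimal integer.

504

0x717 = 11100010111
→ shifted left by 3 (mod 2^11) → 00010111000 = 184
0x142 = 00101000010
→ XOR → 00111111010 = 506
→ shifted right by 3 → 00000111111 = 63
→ shifted left by 3 (mod 2^11) → 00111111000 = 504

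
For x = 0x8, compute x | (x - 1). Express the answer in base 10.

x = 1000 = 8
x - 1 = 0111
OR    = 1111 = 15
(x | (x - 1) sets all bits below the lowest set bit.)

15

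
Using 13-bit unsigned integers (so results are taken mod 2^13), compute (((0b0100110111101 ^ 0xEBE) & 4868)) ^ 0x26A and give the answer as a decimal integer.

0b0100110111101 = 0100110111101
0xEBE = 0111010111110
→ ^ → 0011100000011 = 1795
4868 = 1001100000100
→ & → 0001100000000 = 768
0x26A = 0001001101010
→ ^ → 0000101101010 = 362

362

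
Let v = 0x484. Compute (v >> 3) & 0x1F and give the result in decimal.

16

v = 010010000100
Shift right by 3: 010010000
Mask low 5 bits: 10000 = 16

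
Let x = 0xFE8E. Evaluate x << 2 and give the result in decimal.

0xFE8E = 001111111010001110
shift left by 2 → 111111101000111000 = 260664
(equivalently, 65166 × 2^2 = 65166 × 4)

260664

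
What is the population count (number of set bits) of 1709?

7

1709 = 11010101101
Count the 1s: 1 + 1 + 1 + 1 + 1 + 1 + 1 = 7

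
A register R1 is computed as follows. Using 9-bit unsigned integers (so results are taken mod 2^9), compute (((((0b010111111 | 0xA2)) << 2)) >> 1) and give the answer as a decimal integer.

0b010111111 = 010111111
0xA2 = 010100010
→ | → 010111111 = 191
→ << 2 (mod 2^9) → 011111100 = 252
→ >> 1 → 001111110 = 126

126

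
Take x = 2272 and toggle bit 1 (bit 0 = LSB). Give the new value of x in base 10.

2274

x = 100011100000
bit 1 is currently 0; toggle it via x ^ (1 << 1) = x ^ 2
→ 100011100010 = 2274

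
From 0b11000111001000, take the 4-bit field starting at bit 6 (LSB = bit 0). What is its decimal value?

7

v = 11000111001000
Shift right by 6: 11000111
Mask low 4 bits: 0111 = 7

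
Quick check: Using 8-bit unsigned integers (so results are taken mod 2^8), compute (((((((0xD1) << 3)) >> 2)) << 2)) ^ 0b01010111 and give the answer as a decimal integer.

223

0xD1 = 11010001
→ << 3 (mod 2^8) → 10001000 = 136
→ >> 2 → 00100010 = 34
→ << 2 (mod 2^8) → 10001000 = 136
0b01010111 = 01010111
→ ^ → 11011111 = 223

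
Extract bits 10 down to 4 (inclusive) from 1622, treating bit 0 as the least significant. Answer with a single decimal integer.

101

v = 011001010110
Shift right by 4: 01100101
Mask low 7 bits: 1100101 = 101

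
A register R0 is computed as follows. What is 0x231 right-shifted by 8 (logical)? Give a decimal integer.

2

0x231 = 1000110001
shift right by 8 → 0000000010 = 2
(equivalently, floor(561 / 256))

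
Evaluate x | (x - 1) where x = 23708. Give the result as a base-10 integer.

x = 101110010011100 = 23708
x - 1 = 101110010011011
OR    = 101110010011111 = 23711
(x | (x - 1) sets all bits below the lowest set bit.)

23711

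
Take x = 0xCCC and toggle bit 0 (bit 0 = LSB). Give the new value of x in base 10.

x = 110011001100
bit 0 is currently 0; toggle it via x ^ (1 << 0) = x ^ 1
→ 110011001101 = 3277

3277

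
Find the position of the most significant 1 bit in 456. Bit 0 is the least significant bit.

8

456 = 111001000
The topmost 1 is at position 8 (since 2^8 = 256 ≤ 456 < 512).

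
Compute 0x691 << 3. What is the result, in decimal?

0x691 = 00011010010001
shift left by 3 → 11010010001000 = 13448
(equivalently, 1681 × 2^3 = 1681 × 8)

13448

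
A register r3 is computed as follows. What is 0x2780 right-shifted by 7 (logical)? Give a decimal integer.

79

0x2780 = 10011110000000
shift right by 7 → 00000001001111 = 79
(equivalently, floor(10112 / 128))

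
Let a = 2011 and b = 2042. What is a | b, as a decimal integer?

2011 = 11111011011
2042 = 11111111010
 OR → 11111111011 = 2043

2043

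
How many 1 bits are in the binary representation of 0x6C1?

0x6C1 = 11011000001
Count the 1s: 1 + 1 + 1 + 1 + 1 = 5

5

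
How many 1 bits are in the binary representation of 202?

4

202 = 11001010
Count the 1s: 1 + 1 + 1 + 1 = 4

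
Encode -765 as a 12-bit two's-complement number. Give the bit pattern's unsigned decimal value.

765 in 12 bits: 001011111101
Invert: 110100000010
Add 1:  110100000011 = 3331
(Check: 2^12 - 765 = 4096 - 765 = 3331.)

3331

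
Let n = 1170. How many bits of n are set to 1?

4

1170 = 10010010010
Count the 1s: 1 + 1 + 1 + 1 = 4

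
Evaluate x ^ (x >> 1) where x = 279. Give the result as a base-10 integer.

x = 100010111 = 279
x>>1 = 010001011
XOR  = 110011100 = 412
(x ^ (x >> 1) gives the standard binary-reflected Gray code of x.)

412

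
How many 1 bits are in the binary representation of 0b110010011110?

n = 110010011110
Count the 1s: 1 + 1 + 1 + 1 + 1 + 1 + 1 = 7

7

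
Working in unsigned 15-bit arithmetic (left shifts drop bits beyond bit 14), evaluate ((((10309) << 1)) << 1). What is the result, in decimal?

10309 = 010100001000101
→ << 1 (mod 2^15) → 101000010001010 = 20618
→ << 1 (mod 2^15) → 010000100010100 = 8468

8468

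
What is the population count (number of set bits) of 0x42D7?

0x42D7 = 100001011010111
Count the 1s: 1 + 1 + 1 + 1 + 1 + 1 + 1 + 1 = 8

8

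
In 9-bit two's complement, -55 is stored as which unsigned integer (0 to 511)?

55 in 9 bits: 000110111
Invert: 111001000
Add 1:  111001001 = 457
(Check: 2^9 - 55 = 512 - 55 = 457.)

457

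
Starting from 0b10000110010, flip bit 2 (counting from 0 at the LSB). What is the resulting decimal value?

1078

x = 10000110010
bit 2 is currently 0; toggle it via x ^ (1 << 2) = x ^ 4
→ 10000110110 = 1078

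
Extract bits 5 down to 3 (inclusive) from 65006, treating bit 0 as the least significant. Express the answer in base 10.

5

v = 1111110111101110
Shift right by 3: 1111110111101
Mask low 3 bits: 101 = 5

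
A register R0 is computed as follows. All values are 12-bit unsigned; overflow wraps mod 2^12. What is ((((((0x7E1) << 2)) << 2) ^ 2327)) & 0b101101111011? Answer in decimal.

0x7E1 = 011111100001
→ << 2 (mod 2^12) → 111110000100 = 3972
→ << 2 (mod 2^12) → 111000010000 = 3600
2327 = 100100010111
→ ^ → 011100000111 = 1799
0b101101111011 = 101101111011
→ & → 001100000011 = 771

771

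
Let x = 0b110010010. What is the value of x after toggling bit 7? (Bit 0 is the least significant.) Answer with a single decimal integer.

x = 110010010
bit 7 is currently 1; toggle it via x ^ (1 << 7) = x ^ 128
→ 100010010 = 274

274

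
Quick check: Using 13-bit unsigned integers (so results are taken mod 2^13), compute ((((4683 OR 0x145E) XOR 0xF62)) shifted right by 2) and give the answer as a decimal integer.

1615

4683 = 1001001001011
0x145E = 1010001011110
→ OR → 1011001011111 = 5727
0xF62 = 0111101100010
→ XOR → 1100100111101 = 6461
→ shifted right by 2 → 0011001001111 = 1615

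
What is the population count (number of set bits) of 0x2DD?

0x2DD = 1011011101
Count the 1s: 1 + 1 + 1 + 1 + 1 + 1 + 1 = 7

7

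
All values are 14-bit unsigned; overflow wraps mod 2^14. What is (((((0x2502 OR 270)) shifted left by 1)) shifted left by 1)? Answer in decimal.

5176

0x2502 = 10010100000010
270 = 00000100001110
→ OR → 10010100001110 = 9486
→ shifted left by 1 (mod 2^14) → 00101000011100 = 2588
→ shifted left by 1 (mod 2^14) → 01010000111000 = 5176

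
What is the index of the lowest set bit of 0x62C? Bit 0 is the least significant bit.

0x62C = 11000101100
Trailing zeros: 2, so the lowest set bit is bit 2 (value 4).

2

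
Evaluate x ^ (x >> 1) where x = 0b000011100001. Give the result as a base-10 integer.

x = 11100001 = 225
x>>1 = 01110000
XOR  = 10010001 = 145
(x ^ (x >> 1) gives the standard binary-reflected Gray code of x.)

145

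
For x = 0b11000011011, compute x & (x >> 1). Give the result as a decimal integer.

x = 11000011011 = 1563
x>>1 = 01100001101
AND  = 01000001001 = 521
(x & (x >> 1) has a 1 wherever x has two consecutive 1 bits.)

521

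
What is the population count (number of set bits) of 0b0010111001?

n = 10111001
Count the 1s: 1 + 1 + 1 + 1 + 1 = 5

5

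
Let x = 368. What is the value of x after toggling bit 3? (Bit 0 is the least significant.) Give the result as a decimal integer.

x = 00101110000
bit 3 is currently 0; toggle it via x ^ (1 << 3) = x ^ 8
→ 00101111000 = 376

376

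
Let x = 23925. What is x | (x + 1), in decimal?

23927

x = 101110101110101 = 23925
x + 1 = 101110101110110
OR    = 101110101110111 = 23927
(x | (x + 1) sets the lowest cleared bit.)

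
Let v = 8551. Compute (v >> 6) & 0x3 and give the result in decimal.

1

v = 010000101100111
Shift right by 6: 010000101
Mask low 2 bits: 01 = 1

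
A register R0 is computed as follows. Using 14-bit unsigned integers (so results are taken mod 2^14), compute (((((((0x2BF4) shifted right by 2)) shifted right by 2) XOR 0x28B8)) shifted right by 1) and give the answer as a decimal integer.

0x2BF4 = 10101111110100
→ shifted right by 2 → 00101011111101 = 2813
→ shifted right by 2 → 00001010111111 = 703
0x28B8 = 10100010111000
→ XOR → 10101000000111 = 10759
→ shifted right by 1 → 01010100000011 = 5379

5379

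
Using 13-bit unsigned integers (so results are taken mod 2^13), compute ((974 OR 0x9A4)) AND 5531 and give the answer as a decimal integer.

974 = 0001111001110
0x9A4 = 0100110100100
→ OR → 0101111101110 = 3054
5531 = 1010110011011
→ AND → 0000110001010 = 394

394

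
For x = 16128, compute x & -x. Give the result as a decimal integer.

x = 11111100000000 = 16128
-x (two's complement) = …00000100000000
AND   = 00000100000000 = 256
(x & -x isolates the lowest set bit of x.)

256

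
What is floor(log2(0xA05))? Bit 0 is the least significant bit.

0xA05 = 101000000101
The topmost 1 is at position 11 (since 2^11 = 2048 ≤ 2565 < 4096).

11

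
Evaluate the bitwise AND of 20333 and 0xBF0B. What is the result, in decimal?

3849

20333 = 0100111101101101
0xBF0B = 1011111100001011
AND → 0000111100001001 = 3849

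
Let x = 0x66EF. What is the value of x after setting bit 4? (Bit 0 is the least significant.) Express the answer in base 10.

26367

x = 110011011101111
bit 4 is currently 0; set it via x | (1 << 4) = x | 16
→ 110011011111111 = 26367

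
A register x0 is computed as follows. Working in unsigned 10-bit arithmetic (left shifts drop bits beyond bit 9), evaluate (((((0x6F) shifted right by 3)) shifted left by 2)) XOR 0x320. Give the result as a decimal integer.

0x6F = 0001101111
→ shifted right by 3 → 0000001101 = 13
→ shifted left by 2 (mod 2^10) → 0000110100 = 52
0x320 = 1100100000
→ XOR → 1100010100 = 788

788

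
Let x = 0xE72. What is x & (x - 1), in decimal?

3696

x = 111001110010 = 3698
x - 1 = 111001110001
AND   = 111001110000 = 3696
(x & (x - 1) clears the lowest set bit of x.)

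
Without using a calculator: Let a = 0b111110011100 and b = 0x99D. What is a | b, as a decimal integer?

a = 111110011100
0x99D = 100110011101
 OR → 111110011101 = 3997

3997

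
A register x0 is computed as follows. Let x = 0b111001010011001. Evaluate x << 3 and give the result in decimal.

x = 000111001010011001
shift left by 3 → 111001010011001000 = 234696
(equivalently, 29337 × 2^3 = 29337 × 8)

234696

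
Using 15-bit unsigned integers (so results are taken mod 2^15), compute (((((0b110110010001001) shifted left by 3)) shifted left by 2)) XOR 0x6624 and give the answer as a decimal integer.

0b110110010001001 = 110110010001001
→ shifted left by 3 (mod 2^15) → 110010001001000 = 25672
→ shifted left by 2 (mod 2^15) → 001000100100000 = 4384
0x6624 = 110011000100100
→ XOR → 111011100000100 = 30468

30468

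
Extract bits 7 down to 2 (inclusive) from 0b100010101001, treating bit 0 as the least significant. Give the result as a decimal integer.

v = 100010101001
Shift right by 2: 1000101010
Mask low 6 bits: 101010 = 42

42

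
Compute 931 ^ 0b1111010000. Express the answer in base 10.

115

931 = 1110100011
b = 1111010000
XOR → 0001110011 = 115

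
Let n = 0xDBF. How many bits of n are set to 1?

10

0xDBF = 110110111111
Count the 1s: 1 + 1 + 1 + 1 + 1 + 1 + 1 + 1 + 1 + 1 = 10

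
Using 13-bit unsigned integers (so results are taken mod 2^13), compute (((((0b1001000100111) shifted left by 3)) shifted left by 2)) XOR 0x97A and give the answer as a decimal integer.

3482

0b1001000100111 = 1001000100111
→ shifted left by 3 (mod 2^13) → 1000100111000 = 4408
→ shifted left by 2 (mod 2^13) → 0010011100000 = 1248
0x97A = 0100101111010
→ XOR → 0110110011010 = 3482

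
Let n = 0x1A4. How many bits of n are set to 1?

4

0x1A4 = 110100100
Count the 1s: 1 + 1 + 1 + 1 = 4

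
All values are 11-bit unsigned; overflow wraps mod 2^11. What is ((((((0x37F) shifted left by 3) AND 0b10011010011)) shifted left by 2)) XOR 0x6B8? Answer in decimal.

1528

0x37F = 01101111111
→ shifted left by 3 (mod 2^11) → 01111111000 = 1016
0b10011010011 = 10011010011
→ AND → 00011010000 = 208
→ shifted left by 2 (mod 2^11) → 01101000000 = 832
0x6B8 = 11010111000
→ XOR → 10111111000 = 1528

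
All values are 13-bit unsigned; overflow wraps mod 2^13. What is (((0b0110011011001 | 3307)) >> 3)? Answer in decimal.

0b0110011011001 = 0110011011001
3307 = 0110011101011
→ | → 0110011111011 = 3323
→ >> 3 → 0000110011111 = 415

415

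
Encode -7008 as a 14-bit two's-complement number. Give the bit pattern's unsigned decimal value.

9376

7008 in 14 bits: 01101101100000
Invert: 10010010011111
Add 1:  10010010100000 = 9376
(Check: 2^14 - 7008 = 16384 - 7008 = 9376.)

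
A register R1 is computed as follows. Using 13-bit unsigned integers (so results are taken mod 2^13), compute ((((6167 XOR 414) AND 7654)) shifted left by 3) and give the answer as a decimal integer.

6167 = 1100000010111
414 = 0000110011110
→ XOR → 1100110001001 = 6537
7654 = 1110111100110
→ AND → 1100110000000 = 6528
→ shifted left by 3 (mod 2^13) → 0110000000000 = 3072

3072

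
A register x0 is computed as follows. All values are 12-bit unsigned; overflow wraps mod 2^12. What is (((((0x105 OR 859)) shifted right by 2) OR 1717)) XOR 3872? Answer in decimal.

2519

0x105 = 000100000101
859 = 001101011011
→ OR → 001101011111 = 863
→ shifted right by 2 → 000011010111 = 215
1717 = 011010110101
→ OR → 011011110111 = 1783
3872 = 111100100000
→ XOR → 100111010111 = 2519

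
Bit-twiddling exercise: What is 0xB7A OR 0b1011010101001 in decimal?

8187

0xB7A = 0101101111010
b = 1011010101001
 OR → 1111111111011 = 8187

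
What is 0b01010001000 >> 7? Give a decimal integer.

5

x = 1010001000
shift right by 7 → 0000000101 = 5
(equivalently, floor(648 / 128))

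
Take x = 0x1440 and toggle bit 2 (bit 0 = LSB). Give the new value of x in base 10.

5188

x = 01010001000000
bit 2 is currently 0; toggle it via x ^ (1 << 2) = x ^ 4
→ 01010001000100 = 5188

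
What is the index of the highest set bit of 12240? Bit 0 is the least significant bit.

12240 = 10111111010000
The topmost 1 is at position 13 (since 2^13 = 8192 ≤ 12240 < 16384).

13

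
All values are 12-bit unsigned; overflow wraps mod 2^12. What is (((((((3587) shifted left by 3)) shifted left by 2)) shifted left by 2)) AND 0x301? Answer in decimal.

256

3587 = 111000000011
→ shifted left by 3 (mod 2^12) → 000000011000 = 24
→ shifted left by 2 (mod 2^12) → 000001100000 = 96
→ shifted left by 2 (mod 2^12) → 000110000000 = 384
0x301 = 001100000001
→ AND → 000100000000 = 256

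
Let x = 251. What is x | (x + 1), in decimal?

255

x = 11111011 = 251
x + 1 = 11111100
OR    = 11111111 = 255
(x | (x + 1) sets the lowest cleared bit.)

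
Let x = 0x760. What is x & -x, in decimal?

32

x = 11101100000 = 1888
-x (two's complement) = …00010100000
AND   = 00000100000 = 32
(x & -x isolates the lowest set bit of x.)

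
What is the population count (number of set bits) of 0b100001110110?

n = 100001110110
Count the 1s: 1 + 1 + 1 + 1 + 1 + 1 = 6

6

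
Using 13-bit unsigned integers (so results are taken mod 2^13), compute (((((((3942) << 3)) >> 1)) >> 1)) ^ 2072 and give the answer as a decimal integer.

3942 = 0111101100110
→ << 3 (mod 2^13) → 1101100110000 = 6960
→ >> 1 → 0110110011000 = 3480
→ >> 1 → 0011011001100 = 1740
2072 = 0100000011000
→ ^ → 0111011010100 = 3796

3796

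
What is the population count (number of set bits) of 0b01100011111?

n = 1100011111
Count the 1s: 1 + 1 + 1 + 1 + 1 + 1 + 1 = 7

7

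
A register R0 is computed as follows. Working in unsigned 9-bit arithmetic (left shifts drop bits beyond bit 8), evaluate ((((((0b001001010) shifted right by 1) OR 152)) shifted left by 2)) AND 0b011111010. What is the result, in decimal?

240

0b001001010 = 001001010
→ shifted right by 1 → 000100101 = 37
152 = 010011000
→ OR → 010111101 = 189
→ shifted left by 2 (mod 2^9) → 011110100 = 244
0b011111010 = 011111010
→ AND → 011110000 = 240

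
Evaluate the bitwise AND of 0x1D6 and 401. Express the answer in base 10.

0x1D6 = 111010110
401 = 110010001
AND → 110010000 = 400

400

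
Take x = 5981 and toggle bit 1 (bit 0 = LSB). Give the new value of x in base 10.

x = 01011101011101
bit 1 is currently 0; toggle it via x ^ (1 << 1) = x ^ 2
→ 01011101011111 = 5983

5983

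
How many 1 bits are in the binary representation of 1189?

1189 = 10010100101
Count the 1s: 1 + 1 + 1 + 1 + 1 = 5

5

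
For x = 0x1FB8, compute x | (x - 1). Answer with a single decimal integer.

8127

x = 1111110111000 = 8120
x - 1 = 1111110110111
OR    = 1111110111111 = 8127
(x | (x - 1) sets all bits below the lowest set bit.)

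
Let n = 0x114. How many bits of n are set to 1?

0x114 = 100010100
Count the 1s: 1 + 1 + 1 = 3

3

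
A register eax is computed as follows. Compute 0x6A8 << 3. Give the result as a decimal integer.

0x6A8 = 00011010101000
shift left by 3 → 11010101000000 = 13632
(equivalently, 1704 × 2^3 = 1704 × 8)

13632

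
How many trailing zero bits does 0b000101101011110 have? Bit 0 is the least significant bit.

0b000101101011110 = 101101011110
Trailing zeros: 1, so the lowest set bit is bit 1 (value 2).

1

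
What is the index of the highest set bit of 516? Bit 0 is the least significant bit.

9

516 = 1000000100
The topmost 1 is at position 9 (since 2^9 = 512 ≤ 516 < 1024).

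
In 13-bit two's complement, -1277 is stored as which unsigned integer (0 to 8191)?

1277 in 13 bits: 0010011111101
Invert: 1101100000010
Add 1:  1101100000011 = 6915
(Check: 2^13 - 1277 = 8192 - 1277 = 6915.)

6915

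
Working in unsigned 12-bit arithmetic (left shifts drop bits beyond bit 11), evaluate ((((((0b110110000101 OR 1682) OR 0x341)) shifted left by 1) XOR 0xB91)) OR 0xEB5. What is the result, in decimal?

3775

0b110110000101 = 110110000101
1682 = 011010010010
→ OR → 111110010111 = 3991
0x341 = 001101000001
→ OR → 111111010111 = 4055
→ shifted left by 1 (mod 2^12) → 111110101110 = 4014
0xB91 = 101110010001
→ XOR → 010000111111 = 1087
0xEB5 = 111010110101
→ OR → 111010111111 = 3775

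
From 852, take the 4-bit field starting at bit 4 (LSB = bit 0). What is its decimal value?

5

v = 1101010100
Shift right by 4: 110101
Mask low 4 bits: 0101 = 5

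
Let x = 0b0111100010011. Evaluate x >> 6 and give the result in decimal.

x = 111100010011
shift right by 6 → 000000111100 = 60
(equivalently, floor(3859 / 64))

60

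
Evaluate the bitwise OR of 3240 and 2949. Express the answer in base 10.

3240 = 110010101000
2949 = 101110000101
 OR → 111110101101 = 4013

4013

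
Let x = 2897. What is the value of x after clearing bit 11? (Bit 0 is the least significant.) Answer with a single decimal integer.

849

x = 0101101010001
bit 11 is currently 1; clear it via x & ~(1 << 11) = x & ~2048
→ 0001101010001 = 849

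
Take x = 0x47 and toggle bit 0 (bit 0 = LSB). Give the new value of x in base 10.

x = 01000111
bit 0 is currently 1; toggle it via x ^ (1 << 0) = x ^ 1
→ 01000110 = 70

70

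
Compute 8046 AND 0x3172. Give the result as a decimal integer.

4450

8046 = 01111101101110
0x3172 = 11000101110010
AND → 01000101100010 = 4450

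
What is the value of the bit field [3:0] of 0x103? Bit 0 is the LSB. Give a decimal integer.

v = 00000100000011
Shift right by 0: 00000100000011
Mask low 4 bits: 0011 = 3

3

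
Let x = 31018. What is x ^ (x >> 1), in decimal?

x = 111100100101010 = 31018
x>>1 = 011110010010101
XOR  = 100010110111111 = 17855
(x ^ (x >> 1) gives the standard binary-reflected Gray code of x.)

17855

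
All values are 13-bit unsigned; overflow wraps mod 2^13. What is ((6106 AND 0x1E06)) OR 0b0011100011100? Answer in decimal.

5918

6106 = 1011111011010
0x1E06 = 1111000000110
→ AND → 1011000000010 = 5634
0b0011100011100 = 0011100011100
→ OR → 1011100011110 = 5918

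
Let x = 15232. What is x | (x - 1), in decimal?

15359

x = 11101110000000 = 15232
x - 1 = 11101101111111
OR    = 11101111111111 = 15359
(x | (x - 1) sets all bits below the lowest set bit.)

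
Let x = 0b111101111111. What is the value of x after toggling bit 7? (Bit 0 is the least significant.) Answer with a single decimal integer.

x = 111101111111
bit 7 is currently 0; toggle it via x ^ (1 << 7) = x ^ 128
→ 111111111111 = 4095

4095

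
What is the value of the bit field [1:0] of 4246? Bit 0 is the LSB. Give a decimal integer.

v = 1000010010110
Shift right by 0: 1000010010110
Mask low 2 bits: 10 = 2

2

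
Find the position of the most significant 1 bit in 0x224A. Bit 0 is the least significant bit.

13

0x224A = 10001001001010
The topmost 1 is at position 13 (since 2^13 = 8192 ≤ 8778 < 16384).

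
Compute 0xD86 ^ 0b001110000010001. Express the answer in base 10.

4503

0xD86 = 0110110000110
b = 1110000010001
XOR → 1000110010111 = 4503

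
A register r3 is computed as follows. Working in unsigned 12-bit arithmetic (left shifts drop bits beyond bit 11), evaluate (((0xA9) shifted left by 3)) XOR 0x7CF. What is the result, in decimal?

647

0xA9 = 000010101001
→ shifted left by 3 (mod 2^12) → 010101001000 = 1352
0x7CF = 011111001111
→ XOR → 001010000111 = 647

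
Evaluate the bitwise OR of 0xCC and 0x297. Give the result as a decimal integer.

735

0xCC = 0011001100
0x297 = 1010010111
 OR → 1011011111 = 735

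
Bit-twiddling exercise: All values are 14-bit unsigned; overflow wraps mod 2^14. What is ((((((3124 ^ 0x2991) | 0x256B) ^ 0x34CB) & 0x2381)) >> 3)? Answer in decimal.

3124 = 00110000110100
0x2991 = 10100110010001
→ ^ → 10010110100101 = 9637
0x256B = 10010101101011
→ | → 10010111101111 = 9711
0x34CB = 11010011001011
→ ^ → 01000100100100 = 4388
0x2381 = 10001110000001
→ & → 00000100000000 = 256
→ >> 3 → 00000000100000 = 32

32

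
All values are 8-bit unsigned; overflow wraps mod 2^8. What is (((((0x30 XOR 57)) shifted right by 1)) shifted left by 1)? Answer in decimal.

0x30 = 00110000
57 = 00111001
→ XOR → 00001001 = 9
→ shifted right by 1 → 00000100 = 4
→ shifted left by 1 (mod 2^8) → 00001000 = 8

8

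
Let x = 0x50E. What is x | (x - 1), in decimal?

1295

x = 10100001110 = 1294
x - 1 = 10100001101
OR    = 10100001111 = 1295
(x | (x - 1) sets all bits below the lowest set bit.)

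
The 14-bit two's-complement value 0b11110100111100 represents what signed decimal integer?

pattern = 11110100111100 (MSB is 1 ⇒ negative)
Invert: 00001011000011, add 1 → 00001011000100 = 708, so the value is -708.
(Equivalently: 15676 - 2^14 = 15676 - 16384 = -708.)

-708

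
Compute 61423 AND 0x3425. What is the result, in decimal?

61423 = 1110111111101111
0x3425 = 0011010000100101
AND → 0010010000100101 = 9253

9253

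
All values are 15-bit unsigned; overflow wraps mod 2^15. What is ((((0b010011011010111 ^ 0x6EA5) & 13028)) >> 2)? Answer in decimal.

24

0b010011011010111 = 010011011010111
0x6EA5 = 110111010100101
→ ^ → 100100001110010 = 18546
13028 = 011001011100100
→ & → 000000001100000 = 96
→ >> 2 → 000000000011000 = 24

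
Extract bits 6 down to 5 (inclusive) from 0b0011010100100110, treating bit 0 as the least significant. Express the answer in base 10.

1

v = 0011010100100110
Shift right by 5: 00110101001
Mask low 2 bits: 01 = 1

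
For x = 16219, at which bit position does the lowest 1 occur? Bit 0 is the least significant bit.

0

16219 = 11111101011011
Trailing zeros: 0, so the lowest set bit is bit 0 (value 1).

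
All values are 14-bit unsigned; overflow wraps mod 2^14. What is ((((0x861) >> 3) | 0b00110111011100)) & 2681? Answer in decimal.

2136

0x861 = 00100001100001
→ >> 3 → 00000100001100 = 268
0b00110111011100 = 00110111011100
→ | → 00110111011100 = 3548
2681 = 00101001111001
→ & → 00100001011000 = 2136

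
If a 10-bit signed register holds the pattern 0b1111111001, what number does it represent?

pattern = 1111111001 (MSB is 1 ⇒ negative)
Invert: 0000000110, add 1 → 0000000111 = 7, so the value is -7.
(Equivalently: 1017 - 2^10 = 1017 - 1024 = -7.)

-7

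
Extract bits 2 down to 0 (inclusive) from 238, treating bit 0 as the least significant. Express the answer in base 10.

6

v = 11101110
Shift right by 0: 11101110
Mask low 3 bits: 110 = 6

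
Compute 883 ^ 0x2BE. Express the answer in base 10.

883 = 1101110011
0x2BE = 1010111110
XOR → 0111001101 = 461

461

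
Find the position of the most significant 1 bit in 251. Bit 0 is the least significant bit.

7

251 = 11111011
The topmost 1 is at position 7 (since 2^7 = 128 ≤ 251 < 256).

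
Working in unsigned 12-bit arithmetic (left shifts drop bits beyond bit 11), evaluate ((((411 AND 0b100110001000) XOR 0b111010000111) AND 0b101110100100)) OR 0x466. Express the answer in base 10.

3942

411 = 000110011011
0b100110001000 = 100110001000
→ AND → 000110001000 = 392
0b111010000111 = 111010000111
→ XOR → 111100001111 = 3855
0b101110100100 = 101110100100
→ AND → 101100000100 = 2820
0x466 = 010001100110
→ OR → 111101100110 = 3942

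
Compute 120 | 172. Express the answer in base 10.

120 = 01111000
172 = 10101100
 OR → 11111100 = 252

252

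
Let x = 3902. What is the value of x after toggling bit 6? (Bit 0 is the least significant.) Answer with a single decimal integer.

3966

x = 111100111110
bit 6 is currently 0; toggle it via x ^ (1 << 6) = x ^ 64
→ 111101111110 = 3966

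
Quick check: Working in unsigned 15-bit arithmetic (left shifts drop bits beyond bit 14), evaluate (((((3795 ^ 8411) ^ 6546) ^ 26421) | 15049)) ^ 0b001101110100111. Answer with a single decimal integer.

3795 = 000111011010011
8411 = 010000011011011
→ ^ → 010111000001000 = 11784
6546 = 001100110010010
→ ^ → 011011110011010 = 14234
26421 = 110011100110101
→ ^ → 101000010101111 = 20655
15049 = 011101011001001
→ | → 111101011101111 = 31471
0b001101110100111 = 001101110100111
→ ^ → 110000101001000 = 24904

24904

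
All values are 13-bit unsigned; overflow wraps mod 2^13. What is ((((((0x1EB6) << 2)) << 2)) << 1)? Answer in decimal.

0x1EB6 = 1111010110110
→ << 2 (mod 2^13) → 1101011011000 = 6872
→ << 2 (mod 2^13) → 0101101100000 = 2912
→ << 1 (mod 2^13) → 1011011000000 = 5824

5824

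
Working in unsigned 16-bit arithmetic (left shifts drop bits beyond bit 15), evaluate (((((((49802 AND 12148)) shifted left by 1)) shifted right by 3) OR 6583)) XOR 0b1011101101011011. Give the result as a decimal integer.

49802 = 1100001010001010
12148 = 0010111101110100
→ AND → 0000001000000000 = 512
→ shifted left by 1 (mod 2^16) → 0000010000000000 = 1024
→ shifted right by 3 → 0000000010000000 = 128
6583 = 0001100110110111
→ OR → 0001100110110111 = 6583
0b1011101101011011 = 1011101101011011
→ XOR → 1010001011101100 = 41708

41708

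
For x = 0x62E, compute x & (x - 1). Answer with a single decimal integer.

x = 11000101110 = 1582
x - 1 = 11000101101
AND   = 11000101100 = 1580
(x & (x - 1) clears the lowest set bit of x.)

1580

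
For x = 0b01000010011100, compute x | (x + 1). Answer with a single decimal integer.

x = 1000010011100 = 4252
x + 1 = 1000010011101
OR    = 1000010011101 = 4253
(x | (x + 1) sets the lowest cleared bit.)

4253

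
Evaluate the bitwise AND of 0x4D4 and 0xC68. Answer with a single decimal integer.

0x4D4 = 010011010100
0xC68 = 110001101000
AND → 010001000000 = 1088

1088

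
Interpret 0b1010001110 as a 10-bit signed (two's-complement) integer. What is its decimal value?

pattern = 1010001110 (MSB is 1 ⇒ negative)
Invert: 0101110001, add 1 → 0101110010 = 370, so the value is -370.
(Equivalently: 654 - 2^10 = 654 - 1024 = -370.)

-370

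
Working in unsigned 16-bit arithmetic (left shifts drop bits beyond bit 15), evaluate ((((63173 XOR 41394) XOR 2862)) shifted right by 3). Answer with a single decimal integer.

2955

63173 = 1111011011000101
41394 = 1010000110110010
→ XOR → 0101011101110111 = 22391
2862 = 0000101100101110
→ XOR → 0101110001011001 = 23641
→ shifted right by 3 → 0000101110001011 = 2955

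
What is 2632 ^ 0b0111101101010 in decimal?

2632 = 101001001000
b = 111101101010
XOR → 010100100010 = 1314

1314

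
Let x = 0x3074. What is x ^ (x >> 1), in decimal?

10318

x = 11000001110100 = 12404
x>>1 = 01100000111010
XOR  = 10100001001110 = 10318
(x ^ (x >> 1) gives the standard binary-reflected Gray code of x.)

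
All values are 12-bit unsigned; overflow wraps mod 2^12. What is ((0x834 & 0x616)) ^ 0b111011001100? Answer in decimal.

0x834 = 100000110100
0x616 = 011000010110
→ & → 000000010100 = 20
0b111011001100 = 111011001100
→ ^ → 111011011000 = 3800

3800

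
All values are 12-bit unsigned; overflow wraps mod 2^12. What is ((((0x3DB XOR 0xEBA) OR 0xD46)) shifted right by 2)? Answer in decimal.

857

0x3DB = 001111011011
0xEBA = 111010111010
→ XOR → 110101100001 = 3425
0xD46 = 110101000110
→ OR → 110101100111 = 3431
→ shifted right by 2 → 001101011001 = 857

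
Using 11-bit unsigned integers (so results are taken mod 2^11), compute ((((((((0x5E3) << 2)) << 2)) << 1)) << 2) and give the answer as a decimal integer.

0x5E3 = 10111100011
→ << 2 (mod 2^11) → 11110001100 = 1932
→ << 2 (mod 2^11) → 11000110000 = 1584
→ << 1 (mod 2^11) → 10001100000 = 1120
→ << 2 (mod 2^11) → 00110000000 = 384

384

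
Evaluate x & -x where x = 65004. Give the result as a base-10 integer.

x = 1111110111101100 = 65004
-x (two's complement) = …0000001000010100
AND   = 0000000000000100 = 4
(x & -x isolates the lowest set bit of x.)

4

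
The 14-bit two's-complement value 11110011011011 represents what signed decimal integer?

-805

pattern = 11110011011011 (MSB is 1 ⇒ negative)
Invert: 00001100100100, add 1 → 00001100100101 = 805, so the value is -805.
(Equivalently: 15579 - 2^14 = 15579 - 16384 = -805.)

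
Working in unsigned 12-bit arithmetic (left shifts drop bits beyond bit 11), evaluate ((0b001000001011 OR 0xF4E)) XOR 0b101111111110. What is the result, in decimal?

0b001000001011 = 001000001011
0xF4E = 111101001110
→ OR → 111101001111 = 3919
0b101111111110 = 101111111110
→ XOR → 010010110001 = 1201

1201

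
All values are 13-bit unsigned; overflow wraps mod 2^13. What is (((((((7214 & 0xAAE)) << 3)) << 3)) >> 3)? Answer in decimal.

7214 = 1110000101110
0xAAE = 0101010101110
→ & → 0100000101110 = 2094
→ << 3 (mod 2^13) → 0000101110000 = 368
→ << 3 (mod 2^13) → 0101110000000 = 2944
→ >> 3 → 0000101110000 = 368

368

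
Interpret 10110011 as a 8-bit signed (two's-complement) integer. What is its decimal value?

-77

pattern = 10110011 (MSB is 1 ⇒ negative)
Invert: 01001100, add 1 → 01001101 = 77, so the value is -77.
(Equivalently: 179 - 2^8 = 179 - 256 = -77.)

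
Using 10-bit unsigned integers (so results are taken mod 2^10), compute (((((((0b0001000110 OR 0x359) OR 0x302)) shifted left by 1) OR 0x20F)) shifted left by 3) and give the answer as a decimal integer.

504

0b0001000110 = 0001000110
0x359 = 1101011001
→ OR → 1101011111 = 863
0x302 = 1100000010
→ OR → 1101011111 = 863
→ shifted left by 1 (mod 2^10) → 1010111110 = 702
0x20F = 1000001111
→ OR → 1010111111 = 703
→ shifted left by 3 (mod 2^10) → 0111111000 = 504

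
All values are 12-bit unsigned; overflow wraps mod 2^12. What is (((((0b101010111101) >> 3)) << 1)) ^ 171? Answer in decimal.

0b101010111101 = 101010111101
→ >> 3 → 000101010111 = 343
→ << 1 (mod 2^12) → 001010101110 = 686
171 = 000010101011
→ ^ → 001000000101 = 517

517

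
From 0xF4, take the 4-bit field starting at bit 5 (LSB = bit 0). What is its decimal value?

7

v = 011110100
Shift right by 5: 0111
Mask low 4 bits: 0111 = 7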